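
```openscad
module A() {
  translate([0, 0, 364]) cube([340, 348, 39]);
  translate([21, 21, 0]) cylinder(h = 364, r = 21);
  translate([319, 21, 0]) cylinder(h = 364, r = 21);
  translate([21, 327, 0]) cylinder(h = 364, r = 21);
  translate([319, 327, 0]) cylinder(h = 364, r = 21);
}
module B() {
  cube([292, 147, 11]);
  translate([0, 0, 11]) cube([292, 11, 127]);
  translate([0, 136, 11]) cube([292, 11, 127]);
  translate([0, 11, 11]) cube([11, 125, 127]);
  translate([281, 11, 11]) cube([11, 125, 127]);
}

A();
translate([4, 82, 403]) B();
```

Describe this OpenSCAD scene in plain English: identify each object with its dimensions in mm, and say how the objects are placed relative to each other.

A is a four-legged stool. The seat is 340×348 mm, 39 mm thick, top at z = 403 mm. It stands on four round legs, each 42 mm in diameter, from z = 0 to the seat underside, each leg's axis is inset half a diameter from the nearest pair of seat edges (so the leg's bounding box is flush with the corner).

B is an open-topped rectangular box: outside dimensions 292×147×138 mm, with a uniform wall and base thickness of 11 mm. The base is a full 292×147 slab on the floor; four walls sit on top of the base. The front and back walls (the −y and +y sides) span the full width; the two side walls fit between them.

The open box is on top of the stool.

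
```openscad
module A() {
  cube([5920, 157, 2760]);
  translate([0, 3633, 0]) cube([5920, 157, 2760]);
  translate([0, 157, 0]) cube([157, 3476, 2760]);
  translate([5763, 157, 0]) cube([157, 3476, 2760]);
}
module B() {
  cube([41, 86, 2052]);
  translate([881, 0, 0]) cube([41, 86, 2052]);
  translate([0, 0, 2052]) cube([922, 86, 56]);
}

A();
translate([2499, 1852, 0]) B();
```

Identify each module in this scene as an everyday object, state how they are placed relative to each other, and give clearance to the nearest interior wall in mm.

A is a house frame. B is a door frame. The door frame sits inside the house frame, centred. The clearance to the nearest interior wall is 1695 mm.

Clearances: x = 2342, y = 1695; minimum 1695 mm.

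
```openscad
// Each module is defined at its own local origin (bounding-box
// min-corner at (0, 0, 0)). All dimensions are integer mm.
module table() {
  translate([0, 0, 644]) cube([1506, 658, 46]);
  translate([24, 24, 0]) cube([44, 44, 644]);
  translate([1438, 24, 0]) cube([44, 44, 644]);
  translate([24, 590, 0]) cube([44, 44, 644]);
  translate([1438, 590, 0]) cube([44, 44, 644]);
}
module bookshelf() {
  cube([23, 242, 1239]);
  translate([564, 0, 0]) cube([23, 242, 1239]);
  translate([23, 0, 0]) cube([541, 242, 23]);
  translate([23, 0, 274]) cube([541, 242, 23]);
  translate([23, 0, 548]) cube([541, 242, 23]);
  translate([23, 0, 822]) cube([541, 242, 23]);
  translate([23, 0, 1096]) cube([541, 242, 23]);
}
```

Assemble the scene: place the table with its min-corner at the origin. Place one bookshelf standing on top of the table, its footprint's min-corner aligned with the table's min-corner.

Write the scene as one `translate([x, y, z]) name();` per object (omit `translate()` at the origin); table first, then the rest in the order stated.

table();
translate([0, 0, 690]) bookshelf();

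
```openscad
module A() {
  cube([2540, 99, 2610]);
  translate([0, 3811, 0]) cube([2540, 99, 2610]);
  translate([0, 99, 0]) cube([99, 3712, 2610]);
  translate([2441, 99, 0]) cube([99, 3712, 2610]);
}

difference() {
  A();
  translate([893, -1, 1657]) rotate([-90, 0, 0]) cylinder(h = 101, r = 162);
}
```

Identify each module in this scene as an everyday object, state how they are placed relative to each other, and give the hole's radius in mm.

A is a house frame. The house frame has a circular hole through its front wall. The hole's radius is 162 mm.

The subtracted cylinder has r = 162 mm.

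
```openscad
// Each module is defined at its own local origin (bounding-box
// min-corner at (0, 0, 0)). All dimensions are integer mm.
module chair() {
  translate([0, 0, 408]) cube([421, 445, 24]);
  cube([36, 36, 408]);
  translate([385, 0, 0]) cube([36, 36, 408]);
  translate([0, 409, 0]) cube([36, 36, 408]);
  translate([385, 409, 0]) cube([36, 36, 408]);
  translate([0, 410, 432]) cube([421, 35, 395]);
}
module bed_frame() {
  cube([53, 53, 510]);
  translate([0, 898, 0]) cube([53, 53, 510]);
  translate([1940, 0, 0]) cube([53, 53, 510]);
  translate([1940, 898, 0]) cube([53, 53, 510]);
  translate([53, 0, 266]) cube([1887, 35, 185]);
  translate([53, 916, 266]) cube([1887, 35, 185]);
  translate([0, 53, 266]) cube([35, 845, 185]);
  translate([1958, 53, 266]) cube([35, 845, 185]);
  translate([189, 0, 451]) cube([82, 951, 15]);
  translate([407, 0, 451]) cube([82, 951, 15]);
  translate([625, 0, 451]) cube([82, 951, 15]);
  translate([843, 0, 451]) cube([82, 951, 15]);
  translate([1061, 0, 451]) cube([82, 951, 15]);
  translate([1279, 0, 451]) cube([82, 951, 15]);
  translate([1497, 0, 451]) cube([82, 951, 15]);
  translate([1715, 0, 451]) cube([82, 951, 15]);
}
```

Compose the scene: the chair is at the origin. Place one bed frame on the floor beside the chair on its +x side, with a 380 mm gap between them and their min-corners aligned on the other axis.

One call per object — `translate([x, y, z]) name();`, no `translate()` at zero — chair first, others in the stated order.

chair();
translate([801, 0, 0]) bed_frame();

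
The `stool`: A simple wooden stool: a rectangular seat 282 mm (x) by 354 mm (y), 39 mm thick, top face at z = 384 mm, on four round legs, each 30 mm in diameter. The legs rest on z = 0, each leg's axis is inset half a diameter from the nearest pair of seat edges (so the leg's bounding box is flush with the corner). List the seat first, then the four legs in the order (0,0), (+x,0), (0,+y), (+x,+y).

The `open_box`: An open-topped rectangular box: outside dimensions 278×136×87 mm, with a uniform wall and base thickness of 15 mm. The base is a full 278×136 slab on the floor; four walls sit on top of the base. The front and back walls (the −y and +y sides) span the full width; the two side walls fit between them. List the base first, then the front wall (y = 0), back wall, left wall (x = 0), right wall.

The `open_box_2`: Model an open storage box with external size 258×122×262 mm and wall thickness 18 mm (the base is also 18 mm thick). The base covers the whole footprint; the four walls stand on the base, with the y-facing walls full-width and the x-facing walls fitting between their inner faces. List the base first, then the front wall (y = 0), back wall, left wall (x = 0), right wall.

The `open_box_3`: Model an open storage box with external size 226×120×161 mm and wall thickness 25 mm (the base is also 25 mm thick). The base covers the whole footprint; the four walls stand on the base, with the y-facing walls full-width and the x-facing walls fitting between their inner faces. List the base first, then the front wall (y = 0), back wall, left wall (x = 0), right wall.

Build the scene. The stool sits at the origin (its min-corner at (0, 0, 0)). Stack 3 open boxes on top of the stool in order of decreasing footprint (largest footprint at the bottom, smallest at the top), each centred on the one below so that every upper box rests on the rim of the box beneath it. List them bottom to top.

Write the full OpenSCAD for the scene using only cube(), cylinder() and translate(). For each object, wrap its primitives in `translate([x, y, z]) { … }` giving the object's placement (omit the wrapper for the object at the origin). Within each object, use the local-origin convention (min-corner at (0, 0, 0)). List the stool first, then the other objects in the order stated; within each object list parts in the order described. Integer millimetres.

translate([0, 0, 345]) cube([282, 354, 39]);
translate([15, 15, 0]) cylinder(h = 345, r = 15);
translate([267, 15, 0]) cylinder(h = 345, r = 15);
translate([15, 339, 0]) cylinder(h = 345, r = 15);
translate([267, 339, 0]) cylinder(h = 345, r = 15);
translate([2, 109, 384]) {
  cube([278, 136, 15]);
  translate([0, 0, 15]) cube([278, 15, 72]);
  translate([0, 121, 15]) cube([278, 15, 72]);
  translate([0, 15, 15]) cube([15, 106, 72]);
  translate([263, 15, 15]) cube([15, 106, 72]);
}
translate([12, 116, 471]) {
  cube([258, 122, 18]);
  translate([0, 0, 18]) cube([258, 18, 244]);
  translate([0, 104, 18]) cube([258, 18, 244]);
  translate([0, 18, 18]) cube([18, 86, 244]);
  translate([240, 18, 18]) cube([18, 86, 244]);
}
translate([28, 117, 733]) {
  cube([226, 120, 25]);
  translate([0, 0, 25]) cube([226, 25, 136]);
  translate([0, 95, 25]) cube([226, 25, 136]);
  translate([0, 25, 25]) cube([25, 70, 136]);
  translate([201, 25, 25]) cube([25, 70, 136]);
}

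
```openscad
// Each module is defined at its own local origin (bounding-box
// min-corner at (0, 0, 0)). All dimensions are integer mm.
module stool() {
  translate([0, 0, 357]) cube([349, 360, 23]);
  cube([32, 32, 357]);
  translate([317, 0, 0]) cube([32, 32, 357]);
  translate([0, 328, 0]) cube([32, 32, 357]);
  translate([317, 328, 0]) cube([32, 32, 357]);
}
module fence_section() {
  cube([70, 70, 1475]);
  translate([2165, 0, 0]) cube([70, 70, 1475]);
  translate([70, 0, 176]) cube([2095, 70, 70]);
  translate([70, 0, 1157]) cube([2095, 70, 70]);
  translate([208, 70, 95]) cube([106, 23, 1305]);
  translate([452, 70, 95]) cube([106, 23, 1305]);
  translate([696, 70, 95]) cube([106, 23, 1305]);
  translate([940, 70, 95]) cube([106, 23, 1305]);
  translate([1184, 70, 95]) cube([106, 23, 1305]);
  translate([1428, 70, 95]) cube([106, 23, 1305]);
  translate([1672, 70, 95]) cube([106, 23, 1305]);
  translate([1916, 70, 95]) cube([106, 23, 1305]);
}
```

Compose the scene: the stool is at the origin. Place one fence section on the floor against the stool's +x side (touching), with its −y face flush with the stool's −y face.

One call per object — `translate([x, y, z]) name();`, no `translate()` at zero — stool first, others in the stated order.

stool();
translate([349, 0, 0]) fence_section();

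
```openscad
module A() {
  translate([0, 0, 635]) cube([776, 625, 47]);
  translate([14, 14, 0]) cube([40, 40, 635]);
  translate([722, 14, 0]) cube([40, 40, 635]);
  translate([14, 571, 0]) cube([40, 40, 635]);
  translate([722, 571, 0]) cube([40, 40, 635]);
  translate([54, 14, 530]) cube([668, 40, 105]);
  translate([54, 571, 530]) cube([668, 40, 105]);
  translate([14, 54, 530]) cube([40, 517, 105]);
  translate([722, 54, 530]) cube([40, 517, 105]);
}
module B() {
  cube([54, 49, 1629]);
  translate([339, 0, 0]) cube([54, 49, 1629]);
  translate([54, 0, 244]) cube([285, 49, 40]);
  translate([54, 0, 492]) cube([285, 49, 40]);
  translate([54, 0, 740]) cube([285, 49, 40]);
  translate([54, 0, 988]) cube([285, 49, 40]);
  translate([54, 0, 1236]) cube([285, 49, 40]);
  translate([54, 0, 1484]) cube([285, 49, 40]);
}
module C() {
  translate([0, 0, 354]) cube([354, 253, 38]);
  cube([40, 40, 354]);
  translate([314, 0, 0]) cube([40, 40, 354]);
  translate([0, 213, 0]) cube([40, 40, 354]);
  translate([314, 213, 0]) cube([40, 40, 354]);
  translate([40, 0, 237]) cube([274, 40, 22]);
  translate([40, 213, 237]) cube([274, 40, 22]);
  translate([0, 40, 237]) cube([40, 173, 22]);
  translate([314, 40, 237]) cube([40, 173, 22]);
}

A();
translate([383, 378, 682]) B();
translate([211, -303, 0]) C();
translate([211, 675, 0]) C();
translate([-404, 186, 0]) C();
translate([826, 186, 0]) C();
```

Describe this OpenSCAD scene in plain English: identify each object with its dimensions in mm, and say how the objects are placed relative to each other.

A is a rectangular dining table. The top is 776×625×47 mm with its upper surface at z = 682 mm. It stands on four 40×40 mm square legs, each inset 14 mm from the nearest pair of top edges, running from the floor to the underside of the top. Four apron rails, 40 mm thick and 105 mm tall, run between adjacent legs with their top edges flush with the underside of the top and their outer faces flush with the legs' outer faces.

B is a straight ladder. Two 54×49 mm vertical rails, 1629 mm tall, stand 393 mm apart (outside-to-outside) with their front faces coplanar on the −y side. 6 rungs, each 49 mm deep and 40 mm tall, span between the inner faces of the rails, front faces flush with the rails. The lowest rung's underside is at z = 244 mm and rungs are spaced 248 mm apart (underside to underside).

C is a four-legged stool. The seat is a 354×253×38 mm slab whose top surface is at z = 392 mm; four square legs, each 40×40 mm in cross-section, run from the floor (z = 0) to the underside of the seat, each flush with a corner of the seat. Four stretchers, 40 mm wide and 22 mm tall, connect adjacent legs with their undersides at z = 237 mm, each running between the inner faces of the legs it joins and aligned with the legs' outer faces on the other axis.

The ladder is on top of the table. Four stools sit around the table at the −y, +y, −x, +x sides.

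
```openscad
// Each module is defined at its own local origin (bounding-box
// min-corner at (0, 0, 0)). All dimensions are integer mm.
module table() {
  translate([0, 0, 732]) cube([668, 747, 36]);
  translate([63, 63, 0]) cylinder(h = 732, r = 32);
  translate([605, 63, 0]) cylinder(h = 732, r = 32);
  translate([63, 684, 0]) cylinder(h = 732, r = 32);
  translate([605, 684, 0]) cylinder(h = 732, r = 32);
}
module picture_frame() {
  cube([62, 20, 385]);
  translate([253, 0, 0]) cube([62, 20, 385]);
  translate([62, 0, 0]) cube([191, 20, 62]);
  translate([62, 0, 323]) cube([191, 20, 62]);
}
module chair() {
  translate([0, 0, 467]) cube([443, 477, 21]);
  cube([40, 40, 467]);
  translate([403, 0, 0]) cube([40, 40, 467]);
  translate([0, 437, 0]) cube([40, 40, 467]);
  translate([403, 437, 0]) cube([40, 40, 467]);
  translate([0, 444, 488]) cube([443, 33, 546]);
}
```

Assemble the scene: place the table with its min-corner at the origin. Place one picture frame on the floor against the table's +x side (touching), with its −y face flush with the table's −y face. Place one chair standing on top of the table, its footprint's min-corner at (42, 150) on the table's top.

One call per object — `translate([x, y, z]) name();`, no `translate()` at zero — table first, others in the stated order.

table();
translate([668, 0, 0]) picture_frame();
translate([42, 150, 768]) chair();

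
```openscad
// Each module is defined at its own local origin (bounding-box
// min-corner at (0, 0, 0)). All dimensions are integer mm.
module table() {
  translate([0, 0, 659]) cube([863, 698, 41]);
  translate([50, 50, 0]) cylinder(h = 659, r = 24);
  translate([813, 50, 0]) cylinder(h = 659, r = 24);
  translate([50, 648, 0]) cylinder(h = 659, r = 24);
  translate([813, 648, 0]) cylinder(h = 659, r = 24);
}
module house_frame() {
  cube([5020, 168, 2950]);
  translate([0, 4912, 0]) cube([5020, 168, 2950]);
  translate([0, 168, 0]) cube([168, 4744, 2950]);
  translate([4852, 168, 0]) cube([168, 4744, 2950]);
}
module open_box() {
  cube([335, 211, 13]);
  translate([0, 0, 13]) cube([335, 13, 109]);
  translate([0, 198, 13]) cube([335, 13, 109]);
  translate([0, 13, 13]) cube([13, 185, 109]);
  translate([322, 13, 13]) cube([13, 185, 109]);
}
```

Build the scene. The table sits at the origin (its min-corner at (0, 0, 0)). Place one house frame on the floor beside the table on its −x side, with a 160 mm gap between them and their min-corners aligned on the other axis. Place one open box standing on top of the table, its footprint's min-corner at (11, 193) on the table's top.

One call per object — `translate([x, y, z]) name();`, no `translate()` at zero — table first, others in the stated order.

table();
translate([-5180, 0, 0]) house_frame();
translate([11, 193, 700]) open_box();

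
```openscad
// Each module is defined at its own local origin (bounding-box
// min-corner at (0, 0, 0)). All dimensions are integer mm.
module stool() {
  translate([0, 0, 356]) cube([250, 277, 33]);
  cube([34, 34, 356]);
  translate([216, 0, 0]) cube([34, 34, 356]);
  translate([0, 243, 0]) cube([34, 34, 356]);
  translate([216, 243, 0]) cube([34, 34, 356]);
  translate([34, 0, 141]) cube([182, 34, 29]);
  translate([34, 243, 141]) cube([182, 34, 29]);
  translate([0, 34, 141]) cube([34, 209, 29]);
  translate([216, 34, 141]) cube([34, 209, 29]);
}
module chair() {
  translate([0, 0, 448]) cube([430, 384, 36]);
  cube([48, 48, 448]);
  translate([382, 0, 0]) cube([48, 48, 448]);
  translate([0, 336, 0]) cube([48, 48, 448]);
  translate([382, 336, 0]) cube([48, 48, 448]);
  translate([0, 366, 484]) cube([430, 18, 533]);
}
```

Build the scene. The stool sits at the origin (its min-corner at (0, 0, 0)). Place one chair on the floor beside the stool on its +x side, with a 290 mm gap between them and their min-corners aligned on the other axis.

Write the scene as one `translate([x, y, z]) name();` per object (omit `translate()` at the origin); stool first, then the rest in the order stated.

stool();
translate([540, 0, 0]) chair();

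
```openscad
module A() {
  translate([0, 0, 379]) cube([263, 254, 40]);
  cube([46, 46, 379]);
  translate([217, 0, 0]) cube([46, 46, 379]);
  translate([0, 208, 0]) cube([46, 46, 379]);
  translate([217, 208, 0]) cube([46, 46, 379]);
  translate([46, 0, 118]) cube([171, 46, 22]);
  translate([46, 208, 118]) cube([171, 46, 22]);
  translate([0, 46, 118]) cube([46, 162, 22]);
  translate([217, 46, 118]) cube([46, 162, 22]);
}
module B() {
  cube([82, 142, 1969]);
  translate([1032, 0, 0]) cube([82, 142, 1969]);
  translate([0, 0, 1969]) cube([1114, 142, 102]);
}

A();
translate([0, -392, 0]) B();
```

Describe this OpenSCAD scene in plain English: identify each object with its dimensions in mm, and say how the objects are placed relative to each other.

A is a four-legged stool. The seat is 263×254 mm, 40 mm thick, top at z = 419 mm. It stands on four square legs, each 46×46 mm in cross-section, from z = 0 to the seat underside, each flush with a corner of the seat. Four stretchers, 46 mm wide and 22 mm tall, connect adjacent legs with their undersides at z = 118 mm, each running between the inner faces of the legs it joins and aligned with the legs' outer faces on the other axis.

B is a door frame. The clear opening is 950 mm wide and 1969 mm high. Two 82 mm wide jambs, 142 mm deep, stand either side of the opening from the floor to the top of the opening. A 102 mm thick head sits across the top of both jambs, spanning the full outside width of the frame.

The door frame is on the floor beside the stool on its −y side.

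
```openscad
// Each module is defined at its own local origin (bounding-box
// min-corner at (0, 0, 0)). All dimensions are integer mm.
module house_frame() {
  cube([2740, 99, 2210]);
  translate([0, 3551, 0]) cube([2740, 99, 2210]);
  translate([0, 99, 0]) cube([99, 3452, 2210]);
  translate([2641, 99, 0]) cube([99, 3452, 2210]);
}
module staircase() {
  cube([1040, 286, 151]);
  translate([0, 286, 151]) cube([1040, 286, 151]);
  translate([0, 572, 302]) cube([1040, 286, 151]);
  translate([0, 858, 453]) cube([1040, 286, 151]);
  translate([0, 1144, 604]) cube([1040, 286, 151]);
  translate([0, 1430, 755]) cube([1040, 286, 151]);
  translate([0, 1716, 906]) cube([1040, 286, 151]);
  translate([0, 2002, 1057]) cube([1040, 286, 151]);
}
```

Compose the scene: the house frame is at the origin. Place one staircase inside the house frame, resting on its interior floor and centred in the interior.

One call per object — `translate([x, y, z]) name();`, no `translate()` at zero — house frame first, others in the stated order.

house_frame();
translate([850, 681, 0]) staircase();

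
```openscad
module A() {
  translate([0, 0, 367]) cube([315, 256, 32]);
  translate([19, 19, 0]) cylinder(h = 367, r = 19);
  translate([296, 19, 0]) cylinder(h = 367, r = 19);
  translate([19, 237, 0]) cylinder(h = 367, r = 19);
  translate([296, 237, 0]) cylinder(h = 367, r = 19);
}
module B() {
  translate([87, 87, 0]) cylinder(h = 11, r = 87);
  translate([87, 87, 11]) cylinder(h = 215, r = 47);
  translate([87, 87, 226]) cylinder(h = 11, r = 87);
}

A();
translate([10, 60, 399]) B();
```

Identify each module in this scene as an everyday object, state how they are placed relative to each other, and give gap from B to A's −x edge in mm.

A is a stool. B is a spool. The spool is on top of the stool. The gap from the spool to the stool's −x edge is 10 mm.

The spool's min-x is at 10; the stool's min-x is 0; gap = 10 mm.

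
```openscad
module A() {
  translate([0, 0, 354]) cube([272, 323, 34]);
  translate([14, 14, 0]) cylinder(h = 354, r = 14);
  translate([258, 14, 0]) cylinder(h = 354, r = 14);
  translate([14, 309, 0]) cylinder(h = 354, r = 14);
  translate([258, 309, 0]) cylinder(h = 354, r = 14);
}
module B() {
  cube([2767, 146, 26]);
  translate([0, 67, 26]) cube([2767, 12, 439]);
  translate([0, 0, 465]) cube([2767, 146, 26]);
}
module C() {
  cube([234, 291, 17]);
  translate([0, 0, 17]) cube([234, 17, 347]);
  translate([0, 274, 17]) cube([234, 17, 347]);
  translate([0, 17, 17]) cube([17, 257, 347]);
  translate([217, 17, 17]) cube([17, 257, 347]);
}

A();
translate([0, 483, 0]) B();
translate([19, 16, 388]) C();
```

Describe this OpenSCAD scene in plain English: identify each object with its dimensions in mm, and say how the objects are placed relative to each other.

A is a simple wooden stool: a rectangular seat 272 mm (x) by 323 mm (y), 34 mm thick, top face at z = 388 mm, on four round legs, each 28 mm in diameter. The legs rest on z = 0, each leg's axis is inset half a diameter from the nearest pair of seat edges (so the leg's bounding box is flush with the corner).

B is an I-beam lying along x, 2767 mm long. Overall section height 491 mm. Two flanges 146 mm wide (y) and 26 mm thick, one on the floor and one at the top; a web 12 mm thick runs between them, centred on the flange width.

C is an open storage box with external size 234×291×364 mm and wall thickness 17 mm (the base is also 17 mm thick). The base covers the whole footprint; the four walls stand on the base, with the y-facing walls full-width and the x-facing walls fitting between their inner faces.

The I-beam is on the floor beside the stool on its +y side. The open box is on top of the stool, centred.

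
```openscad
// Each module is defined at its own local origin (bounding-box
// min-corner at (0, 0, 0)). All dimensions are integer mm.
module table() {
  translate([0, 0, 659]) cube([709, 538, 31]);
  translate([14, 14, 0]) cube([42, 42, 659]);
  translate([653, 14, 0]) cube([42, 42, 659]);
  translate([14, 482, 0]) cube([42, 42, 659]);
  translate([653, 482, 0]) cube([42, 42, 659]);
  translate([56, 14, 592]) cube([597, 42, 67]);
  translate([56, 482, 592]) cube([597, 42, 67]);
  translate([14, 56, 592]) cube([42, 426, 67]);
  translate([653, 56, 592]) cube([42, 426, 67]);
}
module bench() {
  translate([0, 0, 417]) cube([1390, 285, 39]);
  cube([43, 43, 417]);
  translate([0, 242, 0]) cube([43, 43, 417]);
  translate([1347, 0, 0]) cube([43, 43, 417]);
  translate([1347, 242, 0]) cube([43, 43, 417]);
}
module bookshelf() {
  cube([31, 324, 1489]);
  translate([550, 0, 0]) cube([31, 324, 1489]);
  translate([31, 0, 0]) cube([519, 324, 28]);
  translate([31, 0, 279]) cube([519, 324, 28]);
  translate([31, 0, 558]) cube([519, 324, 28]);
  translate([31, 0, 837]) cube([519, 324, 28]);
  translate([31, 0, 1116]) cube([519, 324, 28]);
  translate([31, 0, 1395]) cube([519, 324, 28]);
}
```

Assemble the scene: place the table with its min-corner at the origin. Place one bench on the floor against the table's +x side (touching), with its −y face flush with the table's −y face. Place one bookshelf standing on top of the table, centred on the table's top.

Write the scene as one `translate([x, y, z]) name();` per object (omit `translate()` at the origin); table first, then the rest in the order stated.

table();
translate([709, 0, 0]) bench();
translate([64, 107, 690]) bookshelf();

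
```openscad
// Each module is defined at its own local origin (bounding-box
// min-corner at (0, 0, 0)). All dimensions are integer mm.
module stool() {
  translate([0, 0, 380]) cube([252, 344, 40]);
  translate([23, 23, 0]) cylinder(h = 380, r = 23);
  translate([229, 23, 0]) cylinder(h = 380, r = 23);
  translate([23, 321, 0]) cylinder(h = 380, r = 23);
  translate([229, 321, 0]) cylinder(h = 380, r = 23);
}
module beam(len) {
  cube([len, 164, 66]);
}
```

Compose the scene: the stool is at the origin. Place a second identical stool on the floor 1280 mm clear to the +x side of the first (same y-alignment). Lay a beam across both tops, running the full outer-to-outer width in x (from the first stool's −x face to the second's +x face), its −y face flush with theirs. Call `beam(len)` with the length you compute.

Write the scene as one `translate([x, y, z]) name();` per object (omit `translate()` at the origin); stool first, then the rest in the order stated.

stool();
translate([1532, 0, 0]) stool();
translate([0, 0, 420]) beam(1784);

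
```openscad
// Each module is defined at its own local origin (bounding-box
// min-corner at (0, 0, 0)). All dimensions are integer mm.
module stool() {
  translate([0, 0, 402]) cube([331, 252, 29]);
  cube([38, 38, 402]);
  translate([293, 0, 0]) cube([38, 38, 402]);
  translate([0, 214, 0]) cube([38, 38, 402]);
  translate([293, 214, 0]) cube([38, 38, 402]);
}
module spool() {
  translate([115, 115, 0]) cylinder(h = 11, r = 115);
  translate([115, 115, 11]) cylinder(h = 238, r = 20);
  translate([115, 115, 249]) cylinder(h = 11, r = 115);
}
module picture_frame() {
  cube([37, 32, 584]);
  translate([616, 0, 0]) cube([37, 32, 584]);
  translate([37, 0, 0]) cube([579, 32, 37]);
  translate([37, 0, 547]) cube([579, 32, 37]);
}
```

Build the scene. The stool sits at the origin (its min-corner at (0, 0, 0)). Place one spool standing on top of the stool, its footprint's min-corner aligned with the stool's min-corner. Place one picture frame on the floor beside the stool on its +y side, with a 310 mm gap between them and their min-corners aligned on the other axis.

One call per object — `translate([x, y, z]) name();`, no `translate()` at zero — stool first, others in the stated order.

stool();
translate([0, 0, 431]) spool();
translate([0, 562, 0]) picture_frame();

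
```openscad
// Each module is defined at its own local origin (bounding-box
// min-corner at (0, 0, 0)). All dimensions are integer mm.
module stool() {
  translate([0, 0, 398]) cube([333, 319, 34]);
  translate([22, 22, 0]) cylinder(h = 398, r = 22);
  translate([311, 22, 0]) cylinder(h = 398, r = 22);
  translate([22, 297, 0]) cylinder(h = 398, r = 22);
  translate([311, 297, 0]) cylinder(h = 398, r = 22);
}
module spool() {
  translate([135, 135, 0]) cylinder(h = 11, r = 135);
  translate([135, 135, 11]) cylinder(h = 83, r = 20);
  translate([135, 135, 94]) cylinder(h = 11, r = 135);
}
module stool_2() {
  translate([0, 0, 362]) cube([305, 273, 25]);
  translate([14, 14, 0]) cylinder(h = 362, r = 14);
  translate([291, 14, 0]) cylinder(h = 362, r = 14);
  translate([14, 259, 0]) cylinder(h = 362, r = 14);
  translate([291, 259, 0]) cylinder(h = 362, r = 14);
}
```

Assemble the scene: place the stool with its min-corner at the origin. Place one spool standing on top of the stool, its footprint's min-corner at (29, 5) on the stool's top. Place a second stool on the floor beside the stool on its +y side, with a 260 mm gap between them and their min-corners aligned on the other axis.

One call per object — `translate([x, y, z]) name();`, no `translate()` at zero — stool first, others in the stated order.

stool();
translate([29, 5, 432]) spool();
translate([0, 579, 0]) stool_2();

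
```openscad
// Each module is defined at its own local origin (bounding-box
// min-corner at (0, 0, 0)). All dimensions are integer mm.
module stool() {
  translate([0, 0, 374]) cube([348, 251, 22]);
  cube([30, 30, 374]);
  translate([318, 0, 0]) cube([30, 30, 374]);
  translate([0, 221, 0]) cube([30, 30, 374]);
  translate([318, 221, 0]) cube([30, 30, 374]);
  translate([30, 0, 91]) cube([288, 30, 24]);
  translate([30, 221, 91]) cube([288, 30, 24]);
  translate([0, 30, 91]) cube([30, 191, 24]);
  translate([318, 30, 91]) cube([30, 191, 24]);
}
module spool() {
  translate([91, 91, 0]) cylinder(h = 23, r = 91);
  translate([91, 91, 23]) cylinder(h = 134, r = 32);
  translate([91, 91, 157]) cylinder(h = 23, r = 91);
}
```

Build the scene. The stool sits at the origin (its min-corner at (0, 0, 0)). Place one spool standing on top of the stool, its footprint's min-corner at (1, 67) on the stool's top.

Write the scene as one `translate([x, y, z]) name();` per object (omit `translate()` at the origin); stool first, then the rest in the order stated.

stool();
translate([1, 67, 396]) spool();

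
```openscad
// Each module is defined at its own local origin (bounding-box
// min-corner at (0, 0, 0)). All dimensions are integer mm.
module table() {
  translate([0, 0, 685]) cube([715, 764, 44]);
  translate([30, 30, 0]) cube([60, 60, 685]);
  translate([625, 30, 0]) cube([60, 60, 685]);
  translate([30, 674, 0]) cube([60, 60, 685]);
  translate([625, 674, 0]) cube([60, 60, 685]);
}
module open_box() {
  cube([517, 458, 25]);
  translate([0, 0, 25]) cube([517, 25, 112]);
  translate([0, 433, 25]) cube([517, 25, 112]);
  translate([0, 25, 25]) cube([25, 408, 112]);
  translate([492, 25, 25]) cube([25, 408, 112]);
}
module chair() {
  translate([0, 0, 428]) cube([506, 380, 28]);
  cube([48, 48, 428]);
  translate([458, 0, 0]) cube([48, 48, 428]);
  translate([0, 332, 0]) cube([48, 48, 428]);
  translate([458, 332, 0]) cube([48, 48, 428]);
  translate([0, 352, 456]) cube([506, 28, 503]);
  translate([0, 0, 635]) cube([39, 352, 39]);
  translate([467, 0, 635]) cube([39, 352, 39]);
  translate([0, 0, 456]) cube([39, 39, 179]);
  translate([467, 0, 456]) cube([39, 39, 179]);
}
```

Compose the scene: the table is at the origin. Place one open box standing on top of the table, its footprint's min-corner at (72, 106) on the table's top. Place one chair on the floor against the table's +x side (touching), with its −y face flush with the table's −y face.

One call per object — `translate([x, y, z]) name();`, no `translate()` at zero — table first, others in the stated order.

table();
translate([72, 106, 729]) open_box();
translate([715, 0, 0]) chair();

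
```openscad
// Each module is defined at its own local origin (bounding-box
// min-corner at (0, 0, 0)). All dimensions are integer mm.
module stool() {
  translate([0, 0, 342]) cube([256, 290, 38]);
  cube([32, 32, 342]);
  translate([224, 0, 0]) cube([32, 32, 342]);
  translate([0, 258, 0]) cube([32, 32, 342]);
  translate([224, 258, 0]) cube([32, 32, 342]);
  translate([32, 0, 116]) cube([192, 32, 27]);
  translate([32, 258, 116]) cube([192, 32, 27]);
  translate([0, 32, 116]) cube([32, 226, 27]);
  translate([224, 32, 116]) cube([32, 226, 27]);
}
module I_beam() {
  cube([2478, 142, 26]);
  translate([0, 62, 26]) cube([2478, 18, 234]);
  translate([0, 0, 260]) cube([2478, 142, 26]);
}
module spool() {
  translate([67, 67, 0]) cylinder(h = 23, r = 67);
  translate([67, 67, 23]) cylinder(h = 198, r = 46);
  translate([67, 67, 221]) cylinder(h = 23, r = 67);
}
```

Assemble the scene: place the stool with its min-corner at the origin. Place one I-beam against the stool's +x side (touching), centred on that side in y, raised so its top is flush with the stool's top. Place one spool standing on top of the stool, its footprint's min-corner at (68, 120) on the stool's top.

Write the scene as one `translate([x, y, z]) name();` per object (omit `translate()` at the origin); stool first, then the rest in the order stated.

stool();
translate([256, 74, 94]) I_beam();
translate([68, 120, 380]) spool();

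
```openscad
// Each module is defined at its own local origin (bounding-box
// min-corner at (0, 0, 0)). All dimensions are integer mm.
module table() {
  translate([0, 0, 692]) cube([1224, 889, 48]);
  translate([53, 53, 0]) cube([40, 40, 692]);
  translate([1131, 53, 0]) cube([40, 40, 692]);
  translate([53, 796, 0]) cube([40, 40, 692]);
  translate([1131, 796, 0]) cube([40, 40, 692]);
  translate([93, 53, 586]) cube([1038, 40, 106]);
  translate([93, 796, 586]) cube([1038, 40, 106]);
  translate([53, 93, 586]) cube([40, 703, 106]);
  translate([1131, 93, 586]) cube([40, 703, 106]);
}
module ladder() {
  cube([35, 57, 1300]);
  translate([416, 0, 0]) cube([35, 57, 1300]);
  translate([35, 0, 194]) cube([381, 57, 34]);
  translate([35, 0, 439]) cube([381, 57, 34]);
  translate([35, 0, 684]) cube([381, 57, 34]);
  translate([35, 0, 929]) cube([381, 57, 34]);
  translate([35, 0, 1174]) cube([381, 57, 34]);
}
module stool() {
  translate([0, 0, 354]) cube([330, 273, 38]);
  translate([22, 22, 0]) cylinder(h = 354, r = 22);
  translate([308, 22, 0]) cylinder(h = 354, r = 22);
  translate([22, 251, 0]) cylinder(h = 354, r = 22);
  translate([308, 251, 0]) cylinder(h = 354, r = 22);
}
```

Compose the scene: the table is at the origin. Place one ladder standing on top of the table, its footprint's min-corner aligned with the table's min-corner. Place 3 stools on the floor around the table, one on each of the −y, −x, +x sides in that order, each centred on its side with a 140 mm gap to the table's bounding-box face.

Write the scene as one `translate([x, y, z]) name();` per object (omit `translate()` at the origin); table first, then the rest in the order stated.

table();
translate([0, 0, 740]) ladder();
translate([447, -413, 0]) stool();
translate([-470, 308, 0]) stool();
translate([1364, 308, 0]) stool();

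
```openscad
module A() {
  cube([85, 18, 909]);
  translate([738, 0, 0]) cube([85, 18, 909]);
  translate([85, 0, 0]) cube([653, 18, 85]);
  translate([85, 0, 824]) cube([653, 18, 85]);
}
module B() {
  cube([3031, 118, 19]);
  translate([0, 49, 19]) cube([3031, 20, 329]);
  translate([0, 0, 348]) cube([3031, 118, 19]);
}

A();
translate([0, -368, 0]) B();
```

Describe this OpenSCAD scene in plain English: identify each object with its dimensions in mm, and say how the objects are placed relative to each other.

A is a picture frame with a 653×739 mm rectangular opening (x by z) and a uniform 85 mm border on every side. Frame depth is 18 mm along y. It is built from two vertical stiles running the full outside height and two horizontal rails spanning the gap between the stiles.

B is an I-beam lying along x, 3031 mm long. Overall section height 367 mm. Two flanges 118 mm wide (y) and 19 mm thick, one on the floor and one at the top; a web 20 mm thick runs between them, centred on the flange width.

The I-beam is on the floor beside the picture frame on its −y side.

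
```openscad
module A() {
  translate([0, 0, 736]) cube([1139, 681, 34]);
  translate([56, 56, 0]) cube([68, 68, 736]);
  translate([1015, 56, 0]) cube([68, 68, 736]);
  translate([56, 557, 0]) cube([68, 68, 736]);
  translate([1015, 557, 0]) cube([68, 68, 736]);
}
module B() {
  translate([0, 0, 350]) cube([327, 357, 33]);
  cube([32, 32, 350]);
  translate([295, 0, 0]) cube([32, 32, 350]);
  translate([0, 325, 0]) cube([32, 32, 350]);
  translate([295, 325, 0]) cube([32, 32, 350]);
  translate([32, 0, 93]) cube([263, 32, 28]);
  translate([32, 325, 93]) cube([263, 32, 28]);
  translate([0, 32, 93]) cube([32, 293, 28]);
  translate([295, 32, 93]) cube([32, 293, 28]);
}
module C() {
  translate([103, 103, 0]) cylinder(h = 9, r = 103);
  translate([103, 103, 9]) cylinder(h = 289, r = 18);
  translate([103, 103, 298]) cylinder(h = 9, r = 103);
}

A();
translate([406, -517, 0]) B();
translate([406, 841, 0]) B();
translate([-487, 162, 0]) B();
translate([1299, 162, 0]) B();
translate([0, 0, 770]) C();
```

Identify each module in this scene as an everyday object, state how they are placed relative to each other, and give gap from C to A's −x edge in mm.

The spool's min-x is at 0; the table's min-x is 0; gap = 0 mm.

A is a table. B is a stool. C is a spool. Four stools sit around the table at the −y, +y, −x, +x sides. The spool is on top of the table. The gap from the spool to the table's −x edge is 0 mm.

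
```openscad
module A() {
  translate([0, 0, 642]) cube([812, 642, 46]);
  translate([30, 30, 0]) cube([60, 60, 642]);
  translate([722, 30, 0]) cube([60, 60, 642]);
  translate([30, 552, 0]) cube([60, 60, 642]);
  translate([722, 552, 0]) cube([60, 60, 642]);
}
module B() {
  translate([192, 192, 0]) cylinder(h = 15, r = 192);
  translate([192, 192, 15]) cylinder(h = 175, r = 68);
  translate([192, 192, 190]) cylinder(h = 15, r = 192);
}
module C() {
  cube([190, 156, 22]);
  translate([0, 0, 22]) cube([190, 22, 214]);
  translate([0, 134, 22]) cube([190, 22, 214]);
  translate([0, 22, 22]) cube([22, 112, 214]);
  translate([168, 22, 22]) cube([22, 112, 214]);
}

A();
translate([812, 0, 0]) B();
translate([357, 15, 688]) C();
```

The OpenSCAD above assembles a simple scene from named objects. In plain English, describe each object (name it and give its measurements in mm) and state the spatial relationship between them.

A is a table: top 812 mm (x) × 642 mm (y), 46 mm thick, upper face at z = 688 mm, on four 60×60 mm square legs, each inset 30 mm from the nearest pair of top edges, running from z = 0 to the bottom of the top.

B is a spool: two coaxial disc flanges of radius 192 mm and thickness 15 mm, joined by a core cylinder of radius 68 mm and height 175 mm. The lower flange rests on z = 0 and the three cylinders share a vertical axis.

C is an open-topped rectangular box: outside dimensions 190×156×236 mm, with a uniform wall and base thickness of 22 mm. The base is a full 190×156 slab on the floor; four walls sit on top of the base. The front and back walls (the −y and +y sides) span the full width; the two side walls fit between them.

The spool is against the table's +x side, with their −y faces flush. The open box is on top of the table.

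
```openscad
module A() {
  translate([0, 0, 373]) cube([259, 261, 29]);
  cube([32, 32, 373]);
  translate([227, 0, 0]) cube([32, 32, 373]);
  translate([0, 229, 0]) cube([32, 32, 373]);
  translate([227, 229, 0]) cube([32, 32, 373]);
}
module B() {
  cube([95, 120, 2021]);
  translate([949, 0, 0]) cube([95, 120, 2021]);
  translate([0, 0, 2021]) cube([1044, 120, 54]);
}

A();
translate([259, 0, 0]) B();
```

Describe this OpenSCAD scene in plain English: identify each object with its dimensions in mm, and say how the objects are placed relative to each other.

A is a four-legged stool. The seat is 259×261 mm, 29 mm thick, top at z = 402 mm. It stands on four square legs, each 32×32 mm in cross-section, from z = 0 to the seat underside, each flush with a corner of the seat.

B is a door frame. The clear opening is 854 mm wide and 2021 mm high. Two 95 mm wide jambs, 120 mm deep, stand either side of the opening from the floor to the top of the opening. A 54 mm thick head sits across the top of both jambs, spanning the full outside width of the frame.

The door frame is against the stool's +x side, with their −y faces flush.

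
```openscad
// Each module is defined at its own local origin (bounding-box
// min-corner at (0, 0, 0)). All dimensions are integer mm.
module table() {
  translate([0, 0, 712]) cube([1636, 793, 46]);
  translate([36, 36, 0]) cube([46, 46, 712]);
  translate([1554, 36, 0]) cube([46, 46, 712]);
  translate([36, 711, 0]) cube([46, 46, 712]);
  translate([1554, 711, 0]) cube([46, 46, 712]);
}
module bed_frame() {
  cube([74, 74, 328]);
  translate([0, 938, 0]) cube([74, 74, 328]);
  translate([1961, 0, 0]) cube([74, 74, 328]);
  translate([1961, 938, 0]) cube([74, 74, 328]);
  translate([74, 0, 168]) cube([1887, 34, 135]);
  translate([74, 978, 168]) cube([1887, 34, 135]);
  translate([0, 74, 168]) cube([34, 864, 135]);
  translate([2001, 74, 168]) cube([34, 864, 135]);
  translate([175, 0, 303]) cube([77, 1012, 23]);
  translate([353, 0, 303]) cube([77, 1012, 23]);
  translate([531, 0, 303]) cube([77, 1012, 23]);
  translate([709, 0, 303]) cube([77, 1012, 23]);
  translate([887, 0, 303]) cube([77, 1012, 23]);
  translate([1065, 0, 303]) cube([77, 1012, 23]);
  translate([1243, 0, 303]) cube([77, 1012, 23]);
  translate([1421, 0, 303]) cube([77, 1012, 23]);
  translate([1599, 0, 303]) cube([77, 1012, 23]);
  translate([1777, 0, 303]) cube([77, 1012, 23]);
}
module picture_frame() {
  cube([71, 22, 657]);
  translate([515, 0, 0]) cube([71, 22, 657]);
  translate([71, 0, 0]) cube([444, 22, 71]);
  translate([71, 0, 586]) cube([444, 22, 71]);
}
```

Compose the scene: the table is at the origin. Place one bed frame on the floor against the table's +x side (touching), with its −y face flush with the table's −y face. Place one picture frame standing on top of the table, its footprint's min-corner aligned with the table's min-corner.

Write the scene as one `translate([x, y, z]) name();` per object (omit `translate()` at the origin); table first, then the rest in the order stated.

table();
translate([1636, 0, 0]) bed_frame();
translate([0, 0, 758]) picture_frame();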